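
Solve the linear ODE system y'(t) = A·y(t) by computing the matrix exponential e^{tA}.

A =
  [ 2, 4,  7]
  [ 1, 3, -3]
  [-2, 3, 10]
e^{tA} =
  [-t^2*exp(5*t)/2 - 3*t*exp(5*t) + exp(5*t), t^2*exp(5*t)/2 + 4*t*exp(5*t), t^2*exp(5*t) + 7*t*exp(5*t)]
  [t^2*exp(5*t)/2 + t*exp(5*t), -t^2*exp(5*t)/2 - 2*t*exp(5*t) + exp(5*t), -t^2*exp(5*t) - 3*t*exp(5*t)]
  [-t^2*exp(5*t)/2 - 2*t*exp(5*t), t^2*exp(5*t)/2 + 3*t*exp(5*t), t^2*exp(5*t) + 5*t*exp(5*t) + exp(5*t)]

Strategy: write A = P · J · P⁻¹ where J is a Jordan canonical form, so e^{tA} = P · e^{tJ} · P⁻¹, and e^{tJ} can be computed block-by-block.

A has Jordan form
J =
  [5, 1, 0]
  [0, 5, 1]
  [0, 0, 5]
(up to reordering of blocks).

Per-block formulas:
  For a 3×3 Jordan block J_3(5): exp(t · J_3(5)) = e^(5t)·(I + t·N + (t^2/2)·N^2), where N is the 3×3 nilpotent shift.

After assembling e^{tJ} and conjugating by P, we get:

e^{tA} =
  [-t^2*exp(5*t)/2 - 3*t*exp(5*t) + exp(5*t), t^2*exp(5*t)/2 + 4*t*exp(5*t), t^2*exp(5*t) + 7*t*exp(5*t)]
  [t^2*exp(5*t)/2 + t*exp(5*t), -t^2*exp(5*t)/2 - 2*t*exp(5*t) + exp(5*t), -t^2*exp(5*t) - 3*t*exp(5*t)]
  [-t^2*exp(5*t)/2 - 2*t*exp(5*t), t^2*exp(5*t)/2 + 3*t*exp(5*t), t^2*exp(5*t) + 5*t*exp(5*t) + exp(5*t)]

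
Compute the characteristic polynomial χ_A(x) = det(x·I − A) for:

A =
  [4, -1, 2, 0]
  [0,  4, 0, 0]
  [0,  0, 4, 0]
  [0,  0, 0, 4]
x^4 - 16*x^3 + 96*x^2 - 256*x + 256

Expanding det(x·I − A) (e.g. by cofactor expansion or by noting that A is similar to its Jordan form J, which has the same characteristic polynomial as A) gives
  χ_A(x) = x^4 - 16*x^3 + 96*x^2 - 256*x + 256
which factors as (x - 4)^4. The eigenvalues (with algebraic multiplicities) are λ = 4 with multiplicity 4.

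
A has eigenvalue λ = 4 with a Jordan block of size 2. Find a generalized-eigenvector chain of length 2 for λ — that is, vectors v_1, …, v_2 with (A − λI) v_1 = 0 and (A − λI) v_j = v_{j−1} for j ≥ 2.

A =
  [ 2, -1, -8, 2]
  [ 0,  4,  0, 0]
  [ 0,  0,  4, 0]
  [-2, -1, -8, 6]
A Jordan chain for λ = 4 of length 2:
v_1 = (-2, 0, 0, -2)ᵀ
v_2 = (1, 0, 0, 0)ᵀ

Let N = A − (4)·I. We want v_2 with N^2 v_2 = 0 but N^1 v_2 ≠ 0; then v_{j-1} := N · v_j for j = 2, …, 2.

Pick v_2 = (1, 0, 0, 0)ᵀ.
Then v_1 = N · v_2 = (-2, 0, 0, -2)ᵀ.

Sanity check: (A − (4)·I) v_1 = (0, 0, 0, 0)ᵀ = 0. ✓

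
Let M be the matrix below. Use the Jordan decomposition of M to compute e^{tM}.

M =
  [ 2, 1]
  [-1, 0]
e^{tM} =
  [t*exp(t) + exp(t), t*exp(t)]
  [-t*exp(t), -t*exp(t) + exp(t)]

Strategy: write M = P · J · P⁻¹ where J is a Jordan canonical form, so e^{tM} = P · e^{tJ} · P⁻¹, and e^{tJ} can be computed block-by-block.

M has Jordan form
J =
  [1, 1]
  [0, 1]
(up to reordering of blocks).

Per-block formulas:
  For a 2×2 Jordan block J_2(1): exp(t · J_2(1)) = e^(1t)·(I + t·N), where N is the 2×2 nilpotent shift.

After assembling e^{tJ} and conjugating by P, we get:

e^{tM} =
  [t*exp(t) + exp(t), t*exp(t)]
  [-t*exp(t), -t*exp(t) + exp(t)]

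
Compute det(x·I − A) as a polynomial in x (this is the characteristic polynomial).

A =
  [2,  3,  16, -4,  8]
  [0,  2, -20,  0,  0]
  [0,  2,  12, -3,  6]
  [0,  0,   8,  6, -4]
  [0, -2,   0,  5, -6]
x^5 - 16*x^4 + 100*x^3 - 304*x^2 + 448*x - 256

Expanding det(x·I − A) (e.g. by cofactor expansion or by noting that A is similar to its Jordan form J, which has the same characteristic polynomial as A) gives
  χ_A(x) = x^5 - 16*x^4 + 100*x^3 - 304*x^2 + 448*x - 256
which factors as (x - 4)^3*(x - 2)^2. The eigenvalues (with algebraic multiplicities) are λ = 2 with multiplicity 2, λ = 4 with multiplicity 3.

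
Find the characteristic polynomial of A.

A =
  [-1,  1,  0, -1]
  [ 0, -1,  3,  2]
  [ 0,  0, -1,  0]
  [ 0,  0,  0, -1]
x^4 + 4*x^3 + 6*x^2 + 4*x + 1

Expanding det(x·I − A) (e.g. by cofactor expansion or by noting that A is similar to its Jordan form J, which has the same characteristic polynomial as A) gives
  χ_A(x) = x^4 + 4*x^3 + 6*x^2 + 4*x + 1
which factors as (x + 1)^4. The eigenvalues (with algebraic multiplicities) are λ = -1 with multiplicity 4.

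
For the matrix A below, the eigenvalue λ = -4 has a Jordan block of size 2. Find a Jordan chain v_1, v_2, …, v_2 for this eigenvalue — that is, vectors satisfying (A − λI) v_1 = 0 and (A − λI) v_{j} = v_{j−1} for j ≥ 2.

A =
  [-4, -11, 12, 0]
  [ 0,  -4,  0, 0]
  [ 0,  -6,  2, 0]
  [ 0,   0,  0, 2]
A Jordan chain for λ = -4 of length 2:
v_1 = (1, 0, 0, 0)ᵀ
v_2 = (0, 1, 1, 0)ᵀ

Let N = A − (-4)·I. We want v_2 with N^2 v_2 = 0 but N^1 v_2 ≠ 0; then v_{j-1} := N · v_j for j = 2, …, 2.

Pick v_2 = (0, 1, 1, 0)ᵀ.
Then v_1 = N · v_2 = (1, 0, 0, 0)ᵀ.

Sanity check: (A − (-4)·I) v_1 = (0, 0, 0, 0)ᵀ = 0. ✓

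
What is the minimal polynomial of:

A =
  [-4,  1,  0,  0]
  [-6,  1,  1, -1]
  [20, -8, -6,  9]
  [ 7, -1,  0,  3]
x^4 + 6*x^3 - 54*x - 81

The characteristic polynomial is χ_A(x) = (x - 3)*(x + 3)^3, so the eigenvalues are known. The minimal polynomial is
  m_A(x) = Π_λ (x − λ)^{k_λ}
where k_λ is the size of the *largest* Jordan block for λ (equivalently, the smallest k with (A − λI)^k v = 0 for every generalised eigenvector v of λ).

  λ = -3: largest Jordan block has size 3, contributing (x + 3)^3
  λ = 3: largest Jordan block has size 1, contributing (x − 3)

So m_A(x) = (x - 3)*(x + 3)^3 = x^4 + 6*x^3 - 54*x - 81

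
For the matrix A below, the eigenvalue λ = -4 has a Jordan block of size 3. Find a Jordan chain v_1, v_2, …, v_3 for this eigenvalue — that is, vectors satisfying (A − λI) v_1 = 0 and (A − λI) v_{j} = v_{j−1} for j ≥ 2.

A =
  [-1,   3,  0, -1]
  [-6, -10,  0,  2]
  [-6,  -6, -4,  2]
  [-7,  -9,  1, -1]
A Jordan chain for λ = -4 of length 3:
v_1 = (-2, 4, 4, 6)ᵀ
v_2 = (3, -6, -6, -7)ᵀ
v_3 = (1, 0, 0, 0)ᵀ

Let N = A − (-4)·I. We want v_3 with N^3 v_3 = 0 but N^2 v_3 ≠ 0; then v_{j-1} := N · v_j for j = 3, …, 2.

Pick v_3 = (1, 0, 0, 0)ᵀ.
Then v_2 = N · v_3 = (3, -6, -6, -7)ᵀ.
Then v_1 = N · v_2 = (-2, 4, 4, 6)ᵀ.

Sanity check: (A − (-4)·I) v_1 = (0, 0, 0, 0)ᵀ = 0. ✓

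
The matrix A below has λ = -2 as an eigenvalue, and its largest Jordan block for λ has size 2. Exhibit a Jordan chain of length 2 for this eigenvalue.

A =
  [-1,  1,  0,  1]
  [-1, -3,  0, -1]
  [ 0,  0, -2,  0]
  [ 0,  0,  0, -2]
A Jordan chain for λ = -2 of length 2:
v_1 = (1, -1, 0, 0)ᵀ
v_2 = (1, 0, 0, 0)ᵀ

Let N = A − (-2)·I. We want v_2 with N^2 v_2 = 0 but N^1 v_2 ≠ 0; then v_{j-1} := N · v_j for j = 2, …, 2.

Pick v_2 = (1, 0, 0, 0)ᵀ.
Then v_1 = N · v_2 = (1, -1, 0, 0)ᵀ.

Sanity check: (A − (-2)·I) v_1 = (0, 0, 0, 0)ᵀ = 0. ✓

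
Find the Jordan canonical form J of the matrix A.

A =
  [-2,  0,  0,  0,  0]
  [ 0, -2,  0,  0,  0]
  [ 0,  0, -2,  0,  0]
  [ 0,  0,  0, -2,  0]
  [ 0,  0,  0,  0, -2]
J_1(-2) ⊕ J_1(-2) ⊕ J_1(-2) ⊕ J_1(-2) ⊕ J_1(-2)

The characteristic polynomial is
  det(x·I − A) = x^5 + 10*x^4 + 40*x^3 + 80*x^2 + 80*x + 32 = (x + 2)^5

Eigenvalues and multiplicities (the geometric multiplicity of λ is n − rank(A − λI), which equals the number of Jordan blocks for λ):
  λ = -2: algebraic multiplicity = 5, geometric multiplicity = 5

Determining the block sizes for each eigenvalue:
  λ = -2: gm = am = 5, so every block has size 1 → block sizes [1, 1, 1, 1, 1]

Assembling the blocks gives a Jordan form
J =
  [-2,  0,  0,  0,  0]
  [ 0, -2,  0,  0,  0]
  [ 0,  0, -2,  0,  0]
  [ 0,  0,  0, -2,  0]
  [ 0,  0,  0,  0, -2]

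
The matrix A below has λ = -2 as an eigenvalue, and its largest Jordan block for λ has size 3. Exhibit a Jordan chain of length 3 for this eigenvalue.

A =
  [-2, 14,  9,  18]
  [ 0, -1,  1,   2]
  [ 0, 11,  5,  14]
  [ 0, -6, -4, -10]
A Jordan chain for λ = -2 of length 3:
v_1 = (5, 0, 4, -2)ᵀ
v_2 = (14, 1, 11, -6)ᵀ
v_3 = (0, 1, 0, 0)ᵀ

Let N = A − (-2)·I. We want v_3 with N^3 v_3 = 0 but N^2 v_3 ≠ 0; then v_{j-1} := N · v_j for j = 3, …, 2.

Pick v_3 = (0, 1, 0, 0)ᵀ.
Then v_2 = N · v_3 = (14, 1, 11, -6)ᵀ.
Then v_1 = N · v_2 = (5, 0, 4, -2)ᵀ.

Sanity check: (A − (-2)·I) v_1 = (0, 0, 0, 0)ᵀ = 0. ✓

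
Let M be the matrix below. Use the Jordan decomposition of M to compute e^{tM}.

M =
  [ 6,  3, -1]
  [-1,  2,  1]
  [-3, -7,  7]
e^{tM} =
  [t^2*exp(5*t)/2 + t*exp(5*t) + exp(5*t), t^2*exp(5*t)/2 + 3*t*exp(5*t), -t*exp(5*t)]
  [-t^2*exp(5*t)/2 - t*exp(5*t), -t^2*exp(5*t)/2 - 3*t*exp(5*t) + exp(5*t), t*exp(5*t)]
  [-t^2*exp(5*t) - 3*t*exp(5*t), -t^2*exp(5*t) - 7*t*exp(5*t), 2*t*exp(5*t) + exp(5*t)]

Strategy: write M = P · J · P⁻¹ where J is a Jordan canonical form, so e^{tM} = P · e^{tJ} · P⁻¹, and e^{tJ} can be computed block-by-block.

M has Jordan form
J =
  [5, 1, 0]
  [0, 5, 1]
  [0, 0, 5]
(up to reordering of blocks).

Per-block formulas:
  For a 3×3 Jordan block J_3(5): exp(t · J_3(5)) = e^(5t)·(I + t·N + (t^2/2)·N^2), where N is the 3×3 nilpotent shift.

After assembling e^{tJ} and conjugating by P, we get:

e^{tM} =
  [t^2*exp(5*t)/2 + t*exp(5*t) + exp(5*t), t^2*exp(5*t)/2 + 3*t*exp(5*t), -t*exp(5*t)]
  [-t^2*exp(5*t)/2 - t*exp(5*t), -t^2*exp(5*t)/2 - 3*t*exp(5*t) + exp(5*t), t*exp(5*t)]
  [-t^2*exp(5*t) - 3*t*exp(5*t), -t^2*exp(5*t) - 7*t*exp(5*t), 2*t*exp(5*t) + exp(5*t)]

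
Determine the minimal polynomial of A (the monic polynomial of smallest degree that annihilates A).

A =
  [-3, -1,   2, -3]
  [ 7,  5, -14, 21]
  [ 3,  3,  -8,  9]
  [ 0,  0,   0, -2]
x^2 + 4*x + 4

The characteristic polynomial is χ_A(x) = (x + 2)^4, so the eigenvalues are known. The minimal polynomial is
  m_A(x) = Π_λ (x − λ)^{k_λ}
where k_λ is the size of the *largest* Jordan block for λ (equivalently, the smallest k with (A − λI)^k v = 0 for every generalised eigenvector v of λ).

  λ = -2: largest Jordan block has size 2, contributing (x + 2)^2

So m_A(x) = (x + 2)^2 = x^2 + 4*x + 4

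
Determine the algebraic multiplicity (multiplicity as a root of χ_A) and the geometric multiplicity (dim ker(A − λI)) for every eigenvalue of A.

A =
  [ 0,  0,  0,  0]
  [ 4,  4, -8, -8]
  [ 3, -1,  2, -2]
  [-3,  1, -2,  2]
λ = 0: alg = 2, geom = 2; λ = 4: alg = 2, geom = 1

Step 1 — factor the characteristic polynomial to read off the algebraic multiplicities:
  χ_A(x) = x^2*(x - 4)^2

Step 2 — compute geometric multiplicities via the rank-nullity identity g(λ) = n − rank(A − λI):
  rank(A − (0)·I) = 2, so dim ker(A − (0)·I) = n − 2 = 2
  rank(A − (4)·I) = 3, so dim ker(A − (4)·I) = n − 3 = 1

Summary:
  λ = 0: algebraic multiplicity = 2, geometric multiplicity = 2
  λ = 4: algebraic multiplicity = 2, geometric multiplicity = 1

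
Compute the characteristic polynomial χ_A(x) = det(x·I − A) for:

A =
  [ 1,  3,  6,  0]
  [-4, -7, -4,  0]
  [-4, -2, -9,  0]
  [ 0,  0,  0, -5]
x^4 + 20*x^3 + 150*x^2 + 500*x + 625

Expanding det(x·I − A) (e.g. by cofactor expansion or by noting that A is similar to its Jordan form J, which has the same characteristic polynomial as A) gives
  χ_A(x) = x^4 + 20*x^3 + 150*x^2 + 500*x + 625
which factors as (x + 5)^4. The eigenvalues (with algebraic multiplicities) are λ = -5 with multiplicity 4.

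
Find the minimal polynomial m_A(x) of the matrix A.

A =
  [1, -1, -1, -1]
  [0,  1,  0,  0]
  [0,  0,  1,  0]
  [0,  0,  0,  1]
x^2 - 2*x + 1

The characteristic polynomial is χ_A(x) = (x - 1)^4, so the eigenvalues are known. The minimal polynomial is
  m_A(x) = Π_λ (x − λ)^{k_λ}
where k_λ is the size of the *largest* Jordan block for λ (equivalently, the smallest k with (A − λI)^k v = 0 for every generalised eigenvector v of λ).

  λ = 1: largest Jordan block has size 2, contributing (x − 1)^2

So m_A(x) = (x - 1)^2 = x^2 - 2*x + 1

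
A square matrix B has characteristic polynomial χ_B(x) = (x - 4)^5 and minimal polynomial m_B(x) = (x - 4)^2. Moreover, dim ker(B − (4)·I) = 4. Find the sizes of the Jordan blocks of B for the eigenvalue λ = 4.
Block sizes for λ = 4: [2, 1, 1, 1]

Step 1 — from the characteristic polynomial, algebraic multiplicity of λ = 4 is 5. From dim ker(B − (4)·I) = 4, there are exactly 4 Jordan blocks for λ = 4.
Step 2 — from the minimal polynomial, the factor (x − 4)^2 tells us the largest block for λ = 4 has size 2.
Step 3 — with total size 5, 4 blocks, and largest block 2, the block sizes (in nonincreasing order) are [2, 1, 1, 1].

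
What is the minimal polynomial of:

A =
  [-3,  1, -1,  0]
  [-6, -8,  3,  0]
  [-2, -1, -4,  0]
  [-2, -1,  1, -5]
x^2 + 10*x + 25

The characteristic polynomial is χ_A(x) = (x + 5)^4, so the eigenvalues are known. The minimal polynomial is
  m_A(x) = Π_λ (x − λ)^{k_λ}
where k_λ is the size of the *largest* Jordan block for λ (equivalently, the smallest k with (A − λI)^k v = 0 for every generalised eigenvector v of λ).

  λ = -5: largest Jordan block has size 2, contributing (x + 5)^2

So m_A(x) = (x + 5)^2 = x^2 + 10*x + 25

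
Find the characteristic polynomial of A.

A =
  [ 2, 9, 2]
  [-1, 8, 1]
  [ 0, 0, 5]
x^3 - 15*x^2 + 75*x - 125

Expanding det(x·I − A) (e.g. by cofactor expansion or by noting that A is similar to its Jordan form J, which has the same characteristic polynomial as A) gives
  χ_A(x) = x^3 - 15*x^2 + 75*x - 125
which factors as (x - 5)^3. The eigenvalues (with algebraic multiplicities) are λ = 5 with multiplicity 3.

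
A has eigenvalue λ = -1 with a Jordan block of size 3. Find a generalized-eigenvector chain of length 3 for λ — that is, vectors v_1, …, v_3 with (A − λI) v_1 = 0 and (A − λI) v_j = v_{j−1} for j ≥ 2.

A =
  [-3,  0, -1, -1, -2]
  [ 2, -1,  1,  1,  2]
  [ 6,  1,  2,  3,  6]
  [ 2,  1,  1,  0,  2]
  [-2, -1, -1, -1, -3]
A Jordan chain for λ = -1 of length 3:
v_1 = (0, 0, 2, 2, -2)ᵀ
v_2 = (-2, 2, 6, 2, -2)ᵀ
v_3 = (1, 0, 0, 0, 0)ᵀ

Let N = A − (-1)·I. We want v_3 with N^3 v_3 = 0 but N^2 v_3 ≠ 0; then v_{j-1} := N · v_j for j = 3, …, 2.

Pick v_3 = (1, 0, 0, 0, 0)ᵀ.
Then v_2 = N · v_3 = (-2, 2, 6, 2, -2)ᵀ.
Then v_1 = N · v_2 = (0, 0, 2, 2, -2)ᵀ.

Sanity check: (A − (-1)·I) v_1 = (0, 0, 0, 0, 0)ᵀ = 0. ✓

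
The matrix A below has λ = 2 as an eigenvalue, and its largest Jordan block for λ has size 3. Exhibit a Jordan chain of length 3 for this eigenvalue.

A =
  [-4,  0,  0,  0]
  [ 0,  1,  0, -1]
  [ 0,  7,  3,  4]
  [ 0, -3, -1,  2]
A Jordan chain for λ = 2 of length 3:
v_1 = (0, 4, -12, -4)ᵀ
v_2 = (0, -1, 7, -3)ᵀ
v_3 = (0, 1, 0, 0)ᵀ

Let N = A − (2)·I. We want v_3 with N^3 v_3 = 0 but N^2 v_3 ≠ 0; then v_{j-1} := N · v_j for j = 3, …, 2.

Pick v_3 = (0, 1, 0, 0)ᵀ.
Then v_2 = N · v_3 = (0, -1, 7, -3)ᵀ.
Then v_1 = N · v_2 = (0, 4, -12, -4)ᵀ.

Sanity check: (A − (2)·I) v_1 = (0, 0, 0, 0)ᵀ = 0. ✓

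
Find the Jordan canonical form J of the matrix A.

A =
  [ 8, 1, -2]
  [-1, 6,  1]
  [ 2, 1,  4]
J_3(6)

The characteristic polynomial is
  det(x·I − A) = x^3 - 18*x^2 + 108*x - 216 = (x - 6)^3

Eigenvalues and multiplicities (the geometric multiplicity of λ is n − rank(A − λI), which equals the number of Jordan blocks for λ):
  λ = 6: algebraic multiplicity = 3, geometric multiplicity = 1

Determining the block sizes for each eigenvalue:
  λ = 6: one block (gm = 1), so the single block has size am = 3 → block sizes [3]

Assembling the blocks gives a Jordan form
J =
  [6, 1, 0]
  [0, 6, 1]
  [0, 0, 6]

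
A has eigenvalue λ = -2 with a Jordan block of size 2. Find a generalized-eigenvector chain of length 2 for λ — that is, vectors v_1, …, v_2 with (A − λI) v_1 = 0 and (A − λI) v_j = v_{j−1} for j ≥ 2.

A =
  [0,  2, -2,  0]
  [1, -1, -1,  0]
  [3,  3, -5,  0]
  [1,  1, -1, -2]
A Jordan chain for λ = -2 of length 2:
v_1 = (2, 1, 3, 1)ᵀ
v_2 = (1, 0, 0, 0)ᵀ

Let N = A − (-2)·I. We want v_2 with N^2 v_2 = 0 but N^1 v_2 ≠ 0; then v_{j-1} := N · v_j for j = 2, …, 2.

Pick v_2 = (1, 0, 0, 0)ᵀ.
Then v_1 = N · v_2 = (2, 1, 3, 1)ᵀ.

Sanity check: (A − (-2)·I) v_1 = (0, 0, 0, 0)ᵀ = 0. ✓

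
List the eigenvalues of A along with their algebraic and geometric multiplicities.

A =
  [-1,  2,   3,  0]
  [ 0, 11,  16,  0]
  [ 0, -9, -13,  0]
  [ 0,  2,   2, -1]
λ = -1: alg = 4, geom = 2

Step 1 — factor the characteristic polynomial to read off the algebraic multiplicities:
  χ_A(x) = (x + 1)^4

Step 2 — compute geometric multiplicities via the rank-nullity identity g(λ) = n − rank(A − λI):
  rank(A − (-1)·I) = 2, so dim ker(A − (-1)·I) = n − 2 = 2

Summary:
  λ = -1: algebraic multiplicity = 4, geometric multiplicity = 2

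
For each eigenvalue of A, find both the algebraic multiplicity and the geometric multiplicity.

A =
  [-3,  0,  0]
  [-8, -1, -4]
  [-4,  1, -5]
λ = -3: alg = 3, geom = 2

Step 1 — factor the characteristic polynomial to read off the algebraic multiplicities:
  χ_A(x) = (x + 3)^3

Step 2 — compute geometric multiplicities via the rank-nullity identity g(λ) = n − rank(A − λI):
  rank(A − (-3)·I) = 1, so dim ker(A − (-3)·I) = n − 1 = 2

Summary:
  λ = -3: algebraic multiplicity = 3, geometric multiplicity = 2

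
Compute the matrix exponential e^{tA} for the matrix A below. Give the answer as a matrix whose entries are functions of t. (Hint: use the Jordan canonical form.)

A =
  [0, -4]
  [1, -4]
e^{tA} =
  [2*t*exp(-2*t) + exp(-2*t), -4*t*exp(-2*t)]
  [t*exp(-2*t), -2*t*exp(-2*t) + exp(-2*t)]

Strategy: write A = P · J · P⁻¹ where J is a Jordan canonical form, so e^{tA} = P · e^{tJ} · P⁻¹, and e^{tJ} can be computed block-by-block.

A has Jordan form
J =
  [-2,  1]
  [ 0, -2]
(up to reordering of blocks).

Per-block formulas:
  For a 2×2 Jordan block J_2(-2): exp(t · J_2(-2)) = e^(-2t)·(I + t·N), where N is the 2×2 nilpotent shift.

After assembling e^{tJ} and conjugating by P, we get:

e^{tA} =
  [2*t*exp(-2*t) + exp(-2*t), -4*t*exp(-2*t)]
  [t*exp(-2*t), -2*t*exp(-2*t) + exp(-2*t)]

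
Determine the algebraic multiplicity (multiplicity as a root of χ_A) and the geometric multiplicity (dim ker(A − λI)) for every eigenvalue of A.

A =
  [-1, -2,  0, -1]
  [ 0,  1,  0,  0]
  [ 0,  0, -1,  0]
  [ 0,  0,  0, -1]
λ = -1: alg = 3, geom = 2; λ = 1: alg = 1, geom = 1

Step 1 — factor the characteristic polynomial to read off the algebraic multiplicities:
  χ_A(x) = (x - 1)*(x + 1)^3

Step 2 — compute geometric multiplicities via the rank-nullity identity g(λ) = n − rank(A − λI):
  rank(A − (-1)·I) = 2, so dim ker(A − (-1)·I) = n − 2 = 2
  rank(A − (1)·I) = 3, so dim ker(A − (1)·I) = n − 3 = 1

Summary:
  λ = -1: algebraic multiplicity = 3, geometric multiplicity = 2
  λ = 1: algebraic multiplicity = 1, geometric multiplicity = 1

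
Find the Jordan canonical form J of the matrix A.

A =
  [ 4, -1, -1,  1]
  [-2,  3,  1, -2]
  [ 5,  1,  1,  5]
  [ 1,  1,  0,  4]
J_3(3) ⊕ J_1(3)

The characteristic polynomial is
  det(x·I − A) = x^4 - 12*x^3 + 54*x^2 - 108*x + 81 = (x - 3)^4

Eigenvalues and multiplicities (the geometric multiplicity of λ is n − rank(A − λI), which equals the number of Jordan blocks for λ):
  λ = 3: algebraic multiplicity = 4, geometric multiplicity = 2

Determining the block sizes for each eigenvalue:
  λ = 3: with am = 4 and gm = 2, the partition is not yet determined (e.g. several partitions of 4 into 2 parts exist). Let N = A − (3)·I. Computing rank(N^1) = 2, rank(N^2) = 1, rank(N^3) = 0; the number of blocks of size ≥ j is rank(N^{j−1}) − rank(N^j), giving [2, 1, 1]. So we have 1 block(s) of size 3, 1 block(s) of size 1 → block sizes [3, 1]

Assembling the blocks gives a Jordan form
J =
  [3, 1, 0, 0]
  [0, 3, 1, 0]
  [0, 0, 3, 0]
  [0, 0, 0, 3]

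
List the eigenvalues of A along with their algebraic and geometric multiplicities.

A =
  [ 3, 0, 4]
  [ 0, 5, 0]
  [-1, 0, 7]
λ = 5: alg = 3, geom = 2

Step 1 — factor the characteristic polynomial to read off the algebraic multiplicities:
  χ_A(x) = (x - 5)^3

Step 2 — compute geometric multiplicities via the rank-nullity identity g(λ) = n − rank(A − λI):
  rank(A − (5)·I) = 1, so dim ker(A − (5)·I) = n − 1 = 2

Summary:
  λ = 5: algebraic multiplicity = 3, geometric multiplicity = 2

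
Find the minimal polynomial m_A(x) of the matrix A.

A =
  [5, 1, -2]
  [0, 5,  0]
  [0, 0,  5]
x^2 - 10*x + 25

The characteristic polynomial is χ_A(x) = (x - 5)^3, so the eigenvalues are known. The minimal polynomial is
  m_A(x) = Π_λ (x − λ)^{k_λ}
where k_λ is the size of the *largest* Jordan block for λ (equivalently, the smallest k with (A − λI)^k v = 0 for every generalised eigenvector v of λ).

  λ = 5: largest Jordan block has size 2, contributing (x − 5)^2

So m_A(x) = (x - 5)^2 = x^2 - 10*x + 25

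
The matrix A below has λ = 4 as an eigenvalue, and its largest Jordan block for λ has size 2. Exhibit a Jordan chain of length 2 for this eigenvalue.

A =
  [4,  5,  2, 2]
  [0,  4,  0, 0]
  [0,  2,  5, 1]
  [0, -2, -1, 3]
A Jordan chain for λ = 4 of length 2:
v_1 = (5, 0, 2, -2)ᵀ
v_2 = (0, 1, 0, 0)ᵀ

Let N = A − (4)·I. We want v_2 with N^2 v_2 = 0 but N^1 v_2 ≠ 0; then v_{j-1} := N · v_j for j = 2, …, 2.

Pick v_2 = (0, 1, 0, 0)ᵀ.
Then v_1 = N · v_2 = (5, 0, 2, -2)ᵀ.

Sanity check: (A − (4)·I) v_1 = (0, 0, 0, 0)ᵀ = 0. ✓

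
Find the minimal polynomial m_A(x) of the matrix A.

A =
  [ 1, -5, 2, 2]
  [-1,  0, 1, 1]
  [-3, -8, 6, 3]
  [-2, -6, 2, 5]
x^3 - 9*x^2 + 27*x - 27

The characteristic polynomial is χ_A(x) = (x - 3)^4, so the eigenvalues are known. The minimal polynomial is
  m_A(x) = Π_λ (x − λ)^{k_λ}
where k_λ is the size of the *largest* Jordan block for λ (equivalently, the smallest k with (A − λI)^k v = 0 for every generalised eigenvector v of λ).

  λ = 3: largest Jordan block has size 3, contributing (x − 3)^3

So m_A(x) = (x - 3)^3 = x^3 - 9*x^2 + 27*x - 27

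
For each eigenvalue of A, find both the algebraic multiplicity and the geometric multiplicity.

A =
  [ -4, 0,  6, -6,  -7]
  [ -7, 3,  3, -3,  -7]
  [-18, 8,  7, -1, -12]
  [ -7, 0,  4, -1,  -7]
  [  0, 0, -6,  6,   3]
λ = -4: alg = 1, geom = 1; λ = 3: alg = 4, geom = 2

Step 1 — factor the characteristic polynomial to read off the algebraic multiplicities:
  χ_A(x) = (x - 3)^4*(x + 4)

Step 2 — compute geometric multiplicities via the rank-nullity identity g(λ) = n − rank(A − λI):
  rank(A − (-4)·I) = 4, so dim ker(A − (-4)·I) = n − 4 = 1
  rank(A − (3)·I) = 3, so dim ker(A − (3)·I) = n − 3 = 2

Summary:
  λ = -4: algebraic multiplicity = 1, geometric multiplicity = 1
  λ = 3: algebraic multiplicity = 4, geometric multiplicity = 2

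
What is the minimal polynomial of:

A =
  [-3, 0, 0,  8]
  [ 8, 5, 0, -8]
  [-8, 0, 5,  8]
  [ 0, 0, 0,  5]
x^2 - 2*x - 15

The characteristic polynomial is χ_A(x) = (x - 5)^3*(x + 3), so the eigenvalues are known. The minimal polynomial is
  m_A(x) = Π_λ (x − λ)^{k_λ}
where k_λ is the size of the *largest* Jordan block for λ (equivalently, the smallest k with (A − λI)^k v = 0 for every generalised eigenvector v of λ).

  λ = -3: largest Jordan block has size 1, contributing (x + 3)
  λ = 5: largest Jordan block has size 1, contributing (x − 5)

So m_A(x) = (x - 5)*(x + 3) = x^2 - 2*x - 15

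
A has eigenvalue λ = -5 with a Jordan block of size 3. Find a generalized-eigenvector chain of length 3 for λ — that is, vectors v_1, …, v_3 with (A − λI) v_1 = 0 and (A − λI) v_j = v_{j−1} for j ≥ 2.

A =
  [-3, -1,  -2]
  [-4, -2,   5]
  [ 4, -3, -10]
A Jordan chain for λ = -5 of length 3:
v_1 = (1, -2, 2)ᵀ
v_2 = (-1, 3, -3)ᵀ
v_3 = (0, 1, 0)ᵀ

Let N = A − (-5)·I. We want v_3 with N^3 v_3 = 0 but N^2 v_3 ≠ 0; then v_{j-1} := N · v_j for j = 3, …, 2.

Pick v_3 = (0, 1, 0)ᵀ.
Then v_2 = N · v_3 = (-1, 3, -3)ᵀ.
Then v_1 = N · v_2 = (1, -2, 2)ᵀ.

Sanity check: (A − (-5)·I) v_1 = (0, 0, 0)ᵀ = 0. ✓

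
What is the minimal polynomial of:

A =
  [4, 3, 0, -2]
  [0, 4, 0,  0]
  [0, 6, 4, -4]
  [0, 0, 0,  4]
x^2 - 8*x + 16

The characteristic polynomial is χ_A(x) = (x - 4)^4, so the eigenvalues are known. The minimal polynomial is
  m_A(x) = Π_λ (x − λ)^{k_λ}
where k_λ is the size of the *largest* Jordan block for λ (equivalently, the smallest k with (A − λI)^k v = 0 for every generalised eigenvector v of λ).

  λ = 4: largest Jordan block has size 2, contributing (x − 4)^2

So m_A(x) = (x - 4)^2 = x^2 - 8*x + 16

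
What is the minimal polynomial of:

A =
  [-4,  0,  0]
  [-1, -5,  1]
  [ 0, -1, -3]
x^3 + 12*x^2 + 48*x + 64

The characteristic polynomial is χ_A(x) = (x + 4)^3, so the eigenvalues are known. The minimal polynomial is
  m_A(x) = Π_λ (x − λ)^{k_λ}
where k_λ is the size of the *largest* Jordan block for λ (equivalently, the smallest k with (A − λI)^k v = 0 for every generalised eigenvector v of λ).

  λ = -4: largest Jordan block has size 3, contributing (x + 4)^3

So m_A(x) = (x + 4)^3 = x^3 + 12*x^2 + 48*x + 64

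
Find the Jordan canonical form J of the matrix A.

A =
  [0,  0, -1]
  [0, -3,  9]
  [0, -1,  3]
J_3(0)

The characteristic polynomial is
  det(x·I − A) = x^3

Eigenvalues and multiplicities (the geometric multiplicity of λ is n − rank(A − λI), which equals the number of Jordan blocks for λ):
  λ = 0: algebraic multiplicity = 3, geometric multiplicity = 1

Determining the block sizes for each eigenvalue:
  λ = 0: one block (gm = 1), so the single block has size am = 3 → block sizes [3]

Assembling the blocks gives a Jordan form
J =
  [0, 1, 0]
  [0, 0, 1]
  [0, 0, 0]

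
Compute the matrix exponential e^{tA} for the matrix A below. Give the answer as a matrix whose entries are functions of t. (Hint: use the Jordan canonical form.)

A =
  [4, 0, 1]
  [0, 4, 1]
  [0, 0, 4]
e^{tA} =
  [exp(4*t), 0, t*exp(4*t)]
  [0, exp(4*t), t*exp(4*t)]
  [0, 0, exp(4*t)]

Strategy: write A = P · J · P⁻¹ where J is a Jordan canonical form, so e^{tA} = P · e^{tJ} · P⁻¹, and e^{tJ} can be computed block-by-block.

A has Jordan form
J =
  [4, 1, 0]
  [0, 4, 0]
  [0, 0, 4]
(up to reordering of blocks).

Per-block formulas:
  For a 1×1 block at λ = 4: exp(t · [4]) = [e^(4t)].
  For a 2×2 Jordan block J_2(4): exp(t · J_2(4)) = e^(4t)·(I + t·N), where N is the 2×2 nilpotent shift.

After assembling e^{tJ} and conjugating by P, we get:

e^{tA} =
  [exp(4*t), 0, t*exp(4*t)]
  [0, exp(4*t), t*exp(4*t)]
  [0, 0, exp(4*t)]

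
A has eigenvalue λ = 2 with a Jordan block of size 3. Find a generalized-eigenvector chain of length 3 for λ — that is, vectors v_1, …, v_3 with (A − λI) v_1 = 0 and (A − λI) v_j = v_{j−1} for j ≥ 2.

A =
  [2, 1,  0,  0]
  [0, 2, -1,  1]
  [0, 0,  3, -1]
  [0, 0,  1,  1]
A Jordan chain for λ = 2 of length 3:
v_1 = (-1, 0, 0, 0)ᵀ
v_2 = (0, -1, 1, 1)ᵀ
v_3 = (0, 0, 1, 0)ᵀ

Let N = A − (2)·I. We want v_3 with N^3 v_3 = 0 but N^2 v_3 ≠ 0; then v_{j-1} := N · v_j for j = 3, …, 2.

Pick v_3 = (0, 0, 1, 0)ᵀ.
Then v_2 = N · v_3 = (0, -1, 1, 1)ᵀ.
Then v_1 = N · v_2 = (-1, 0, 0, 0)ᵀ.

Sanity check: (A − (2)·I) v_1 = (0, 0, 0, 0)ᵀ = 0. ✓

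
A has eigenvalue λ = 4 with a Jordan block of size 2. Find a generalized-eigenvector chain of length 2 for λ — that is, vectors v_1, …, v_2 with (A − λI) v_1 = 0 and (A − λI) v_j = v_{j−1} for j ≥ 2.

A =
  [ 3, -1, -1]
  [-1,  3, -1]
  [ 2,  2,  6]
A Jordan chain for λ = 4 of length 2:
v_1 = (-1, -1, 2)ᵀ
v_2 = (1, 0, 0)ᵀ

Let N = A − (4)·I. We want v_2 with N^2 v_2 = 0 but N^1 v_2 ≠ 0; then v_{j-1} := N · v_j for j = 2, …, 2.

Pick v_2 = (1, 0, 0)ᵀ.
Then v_1 = N · v_2 = (-1, -1, 2)ᵀ.

Sanity check: (A − (4)·I) v_1 = (0, 0, 0)ᵀ = 0. ✓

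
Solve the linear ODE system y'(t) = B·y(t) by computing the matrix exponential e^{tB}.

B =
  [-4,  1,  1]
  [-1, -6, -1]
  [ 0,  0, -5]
e^{tB} =
  [t*exp(-5*t) + exp(-5*t), t*exp(-5*t), t*exp(-5*t)]
  [-t*exp(-5*t), -t*exp(-5*t) + exp(-5*t), -t*exp(-5*t)]
  [0, 0, exp(-5*t)]

Strategy: write B = P · J · P⁻¹ where J is a Jordan canonical form, so e^{tB} = P · e^{tJ} · P⁻¹, and e^{tJ} can be computed block-by-block.

B has Jordan form
J =
  [-5,  1,  0]
  [ 0, -5,  0]
  [ 0,  0, -5]
(up to reordering of blocks).

Per-block formulas:
  For a 2×2 Jordan block J_2(-5): exp(t · J_2(-5)) = e^(-5t)·(I + t·N), where N is the 2×2 nilpotent shift.
  For a 1×1 block at λ = -5: exp(t · [-5]) = [e^(-5t)].

After assembling e^{tJ} and conjugating by P, we get:

e^{tB} =
  [t*exp(-5*t) + exp(-5*t), t*exp(-5*t), t*exp(-5*t)]
  [-t*exp(-5*t), -t*exp(-5*t) + exp(-5*t), -t*exp(-5*t)]
  [0, 0, exp(-5*t)]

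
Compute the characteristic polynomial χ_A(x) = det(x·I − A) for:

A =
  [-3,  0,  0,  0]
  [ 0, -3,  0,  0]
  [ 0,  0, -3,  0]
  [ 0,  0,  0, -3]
x^4 + 12*x^3 + 54*x^2 + 108*x + 81

Expanding det(x·I − A) (e.g. by cofactor expansion or by noting that A is similar to its Jordan form J, which has the same characteristic polynomial as A) gives
  χ_A(x) = x^4 + 12*x^3 + 54*x^2 + 108*x + 81
which factors as (x + 3)^4. The eigenvalues (with algebraic multiplicities) are λ = -3 with multiplicity 4.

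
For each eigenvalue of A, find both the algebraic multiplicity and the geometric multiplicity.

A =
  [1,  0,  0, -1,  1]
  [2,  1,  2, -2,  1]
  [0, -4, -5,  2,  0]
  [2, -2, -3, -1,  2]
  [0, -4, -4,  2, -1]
λ = -1: alg = 5, geom = 2

Step 1 — factor the characteristic polynomial to read off the algebraic multiplicities:
  χ_A(x) = (x + 1)^5

Step 2 — compute geometric multiplicities via the rank-nullity identity g(λ) = n − rank(A − λI):
  rank(A − (-1)·I) = 3, so dim ker(A − (-1)·I) = n − 3 = 2

Summary:
  λ = -1: algebraic multiplicity = 5, geometric multiplicity = 2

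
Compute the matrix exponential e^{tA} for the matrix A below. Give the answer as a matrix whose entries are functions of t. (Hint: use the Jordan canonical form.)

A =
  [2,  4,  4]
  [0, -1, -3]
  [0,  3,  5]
e^{tA} =
  [exp(2*t), 4*t*exp(2*t), 4*t*exp(2*t)]
  [0, -3*t*exp(2*t) + exp(2*t), -3*t*exp(2*t)]
  [0, 3*t*exp(2*t), 3*t*exp(2*t) + exp(2*t)]

Strategy: write A = P · J · P⁻¹ where J is a Jordan canonical form, so e^{tA} = P · e^{tJ} · P⁻¹, and e^{tJ} can be computed block-by-block.

A has Jordan form
J =
  [2, 1, 0]
  [0, 2, 0]
  [0, 0, 2]
(up to reordering of blocks).

Per-block formulas:
  For a 2×2 Jordan block J_2(2): exp(t · J_2(2)) = e^(2t)·(I + t·N), where N is the 2×2 nilpotent shift.
  For a 1×1 block at λ = 2: exp(t · [2]) = [e^(2t)].

After assembling e^{tJ} and conjugating by P, we get:

e^{tA} =
  [exp(2*t), 4*t*exp(2*t), 4*t*exp(2*t)]
  [0, -3*t*exp(2*t) + exp(2*t), -3*t*exp(2*t)]
  [0, 3*t*exp(2*t), 3*t*exp(2*t) + exp(2*t)]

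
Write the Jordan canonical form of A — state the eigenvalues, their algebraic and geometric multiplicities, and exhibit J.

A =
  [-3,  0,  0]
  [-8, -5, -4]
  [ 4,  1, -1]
J_2(-3) ⊕ J_1(-3)

The characteristic polynomial is
  det(x·I − A) = x^3 + 9*x^2 + 27*x + 27 = (x + 3)^3

Eigenvalues and multiplicities (the geometric multiplicity of λ is n − rank(A − λI), which equals the number of Jordan blocks for λ):
  λ = -3: algebraic multiplicity = 3, geometric multiplicity = 2

Determining the block sizes for each eigenvalue:
  λ = -3: 2 blocks summing to 3 forces exactly one block of size 2 and the rest size 1 → block sizes [2, 1]

Assembling the blocks gives a Jordan form
J =
  [-3,  1,  0]
  [ 0, -3,  0]
  [ 0,  0, -3]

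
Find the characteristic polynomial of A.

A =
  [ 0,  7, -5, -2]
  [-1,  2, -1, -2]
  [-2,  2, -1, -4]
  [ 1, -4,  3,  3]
x^4 - 4*x^3 + 6*x^2 - 4*x + 1

Expanding det(x·I − A) (e.g. by cofactor expansion or by noting that A is similar to its Jordan form J, which has the same characteristic polynomial as A) gives
  χ_A(x) = x^4 - 4*x^3 + 6*x^2 - 4*x + 1
which factors as (x - 1)^4. The eigenvalues (with algebraic multiplicities) are λ = 1 with multiplicity 4.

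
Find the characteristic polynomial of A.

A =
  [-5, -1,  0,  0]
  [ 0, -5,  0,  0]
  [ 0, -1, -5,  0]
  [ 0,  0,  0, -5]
x^4 + 20*x^3 + 150*x^2 + 500*x + 625

Expanding det(x·I − A) (e.g. by cofactor expansion or by noting that A is similar to its Jordan form J, which has the same characteristic polynomial as A) gives
  χ_A(x) = x^4 + 20*x^3 + 150*x^2 + 500*x + 625
which factors as (x + 5)^4. The eigenvalues (with algebraic multiplicities) are λ = -5 with multiplicity 4.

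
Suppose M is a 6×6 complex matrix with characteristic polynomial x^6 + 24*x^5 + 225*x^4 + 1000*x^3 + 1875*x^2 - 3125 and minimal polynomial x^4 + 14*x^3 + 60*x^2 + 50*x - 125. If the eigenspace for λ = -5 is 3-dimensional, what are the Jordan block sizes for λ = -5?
Block sizes for λ = -5: [3, 1, 1]

Step 1 — from the characteristic polynomial, algebraic multiplicity of λ = -5 is 5. From dim ker(M − (-5)·I) = 3, there are exactly 3 Jordan blocks for λ = -5.
Step 2 — from the minimal polynomial, the factor (x + 5)^3 tells us the largest block for λ = -5 has size 3.
Step 3 — with total size 5, 3 blocks, and largest block 3, the block sizes (in nonincreasing order) are [3, 1, 1].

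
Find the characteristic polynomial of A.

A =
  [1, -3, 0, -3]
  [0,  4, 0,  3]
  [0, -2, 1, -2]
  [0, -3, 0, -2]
x^4 - 4*x^3 + 6*x^2 - 4*x + 1

Expanding det(x·I − A) (e.g. by cofactor expansion or by noting that A is similar to its Jordan form J, which has the same characteristic polynomial as A) gives
  χ_A(x) = x^4 - 4*x^3 + 6*x^2 - 4*x + 1
which factors as (x - 1)^4. The eigenvalues (with algebraic multiplicities) are λ = 1 with multiplicity 4.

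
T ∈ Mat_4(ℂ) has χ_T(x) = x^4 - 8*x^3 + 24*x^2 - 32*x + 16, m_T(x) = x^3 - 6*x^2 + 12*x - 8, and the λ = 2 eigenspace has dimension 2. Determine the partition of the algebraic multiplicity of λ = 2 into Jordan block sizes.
Block sizes for λ = 2: [3, 1]

Step 1 — from the characteristic polynomial, algebraic multiplicity of λ = 2 is 4. From dim ker(T − (2)·I) = 2, there are exactly 2 Jordan blocks for λ = 2.
Step 2 — from the minimal polynomial, the factor (x − 2)^3 tells us the largest block for λ = 2 has size 3.
Step 3 — with total size 4, 2 blocks, and largest block 3, the block sizes (in nonincreasing order) are [3, 1].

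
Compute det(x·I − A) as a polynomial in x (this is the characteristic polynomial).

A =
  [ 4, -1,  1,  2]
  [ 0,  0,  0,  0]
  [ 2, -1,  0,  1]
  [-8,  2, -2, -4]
x^4

Expanding det(x·I − A) (e.g. by cofactor expansion or by noting that A is similar to its Jordan form J, which has the same characteristic polynomial as A) gives
  χ_A(x) = x^4
which factors as x^4. The eigenvalues (with algebraic multiplicities) are λ = 0 with multiplicity 4.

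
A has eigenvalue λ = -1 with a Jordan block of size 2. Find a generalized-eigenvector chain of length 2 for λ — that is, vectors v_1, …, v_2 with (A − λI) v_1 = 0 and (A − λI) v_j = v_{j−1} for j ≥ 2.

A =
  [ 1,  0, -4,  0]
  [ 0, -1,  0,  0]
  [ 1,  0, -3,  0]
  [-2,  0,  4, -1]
A Jordan chain for λ = -1 of length 2:
v_1 = (2, 0, 1, -2)ᵀ
v_2 = (1, 0, 0, 0)ᵀ

Let N = A − (-1)·I. We want v_2 with N^2 v_2 = 0 but N^1 v_2 ≠ 0; then v_{j-1} := N · v_j for j = 2, …, 2.

Pick v_2 = (1, 0, 0, 0)ᵀ.
Then v_1 = N · v_2 = (2, 0, 1, -2)ᵀ.

Sanity check: (A − (-1)·I) v_1 = (0, 0, 0, 0)ᵀ = 0. ✓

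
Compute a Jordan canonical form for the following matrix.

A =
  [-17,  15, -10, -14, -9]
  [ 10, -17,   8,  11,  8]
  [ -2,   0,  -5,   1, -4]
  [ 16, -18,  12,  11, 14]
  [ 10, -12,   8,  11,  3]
J_2(-5) ⊕ J_2(-5) ⊕ J_1(-5)

The characteristic polynomial is
  det(x·I − A) = x^5 + 25*x^4 + 250*x^3 + 1250*x^2 + 3125*x + 3125 = (x + 5)^5

Eigenvalues and multiplicities (the geometric multiplicity of λ is n − rank(A − λI), which equals the number of Jordan blocks for λ):
  λ = -5: algebraic multiplicity = 5, geometric multiplicity = 3

Determining the block sizes for each eigenvalue:
  λ = -5: with am = 5 and gm = 3, the partition is not yet determined (e.g. several partitions of 5 into 3 parts exist). Let N = A − (-5)·I. Computing rank(N^1) = 2, rank(N^2) = 0; the number of blocks of size ≥ j is rank(N^{j−1}) − rank(N^j), giving [3, 2]. So we have 2 block(s) of size 2, 1 block(s) of size 1 → block sizes [2, 2, 1]

Assembling the blocks gives a Jordan form
J =
  [-5,  1,  0,  0,  0]
  [ 0, -5,  0,  0,  0]
  [ 0,  0, -5,  1,  0]
  [ 0,  0,  0, -5,  0]
  [ 0,  0,  0,  0, -5]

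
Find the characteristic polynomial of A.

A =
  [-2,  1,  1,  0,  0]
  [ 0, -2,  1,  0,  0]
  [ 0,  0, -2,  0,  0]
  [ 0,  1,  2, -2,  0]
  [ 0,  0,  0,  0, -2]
x^5 + 10*x^4 + 40*x^3 + 80*x^2 + 80*x + 32

Expanding det(x·I − A) (e.g. by cofactor expansion or by noting that A is similar to its Jordan form J, which has the same characteristic polynomial as A) gives
  χ_A(x) = x^5 + 10*x^4 + 40*x^3 + 80*x^2 + 80*x + 32
which factors as (x + 2)^5. The eigenvalues (with algebraic multiplicities) are λ = -2 with multiplicity 5.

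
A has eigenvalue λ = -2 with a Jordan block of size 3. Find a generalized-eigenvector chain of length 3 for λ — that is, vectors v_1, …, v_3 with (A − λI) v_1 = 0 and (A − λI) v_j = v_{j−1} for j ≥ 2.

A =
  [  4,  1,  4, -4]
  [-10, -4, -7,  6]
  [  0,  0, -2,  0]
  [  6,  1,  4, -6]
A Jordan chain for λ = -2 of length 3:
v_1 = (2, -4, 0, 2)ᵀ
v_2 = (6, -10, 0, 6)ᵀ
v_3 = (1, 0, 0, 0)ᵀ

Let N = A − (-2)·I. We want v_3 with N^3 v_3 = 0 but N^2 v_3 ≠ 0; then v_{j-1} := N · v_j for j = 3, …, 2.

Pick v_3 = (1, 0, 0, 0)ᵀ.
Then v_2 = N · v_3 = (6, -10, 0, 6)ᵀ.
Then v_1 = N · v_2 = (2, -4, 0, 2)ᵀ.

Sanity check: (A − (-2)·I) v_1 = (0, 0, 0, 0)ᵀ = 0. ✓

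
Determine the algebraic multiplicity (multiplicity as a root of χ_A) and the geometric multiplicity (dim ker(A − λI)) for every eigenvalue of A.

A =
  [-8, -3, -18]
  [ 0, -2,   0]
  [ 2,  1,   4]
λ = -2: alg = 3, geom = 2

Step 1 — factor the characteristic polynomial to read off the algebraic multiplicities:
  χ_A(x) = (x + 2)^3

Step 2 — compute geometric multiplicities via the rank-nullity identity g(λ) = n − rank(A − λI):
  rank(A − (-2)·I) = 1, so dim ker(A − (-2)·I) = n − 1 = 2

Summary:
  λ = -2: algebraic multiplicity = 3, geometric multiplicity = 2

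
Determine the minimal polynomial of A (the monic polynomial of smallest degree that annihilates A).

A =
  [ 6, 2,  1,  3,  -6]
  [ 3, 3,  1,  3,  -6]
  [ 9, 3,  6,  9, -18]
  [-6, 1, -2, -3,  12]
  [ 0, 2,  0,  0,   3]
x^3 - 9*x^2 + 27*x - 27

The characteristic polynomial is χ_A(x) = (x - 3)^5, so the eigenvalues are known. The minimal polynomial is
  m_A(x) = Π_λ (x − λ)^{k_λ}
where k_λ is the size of the *largest* Jordan block for λ (equivalently, the smallest k with (A − λI)^k v = 0 for every generalised eigenvector v of λ).

  λ = 3: largest Jordan block has size 3, contributing (x − 3)^3

So m_A(x) = (x - 3)^3 = x^3 - 9*x^2 + 27*x - 27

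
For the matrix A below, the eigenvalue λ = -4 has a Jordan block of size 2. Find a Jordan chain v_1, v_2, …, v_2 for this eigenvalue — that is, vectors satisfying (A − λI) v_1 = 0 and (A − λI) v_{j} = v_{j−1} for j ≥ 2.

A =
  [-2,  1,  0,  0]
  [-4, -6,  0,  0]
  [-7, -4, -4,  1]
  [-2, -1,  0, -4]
A Jordan chain for λ = -4 of length 2:
v_1 = (2, -4, -7, -2)ᵀ
v_2 = (1, 0, 0, 0)ᵀ

Let N = A − (-4)·I. We want v_2 with N^2 v_2 = 0 but N^1 v_2 ≠ 0; then v_{j-1} := N · v_j for j = 2, …, 2.

Pick v_2 = (1, 0, 0, 0)ᵀ.
Then v_1 = N · v_2 = (2, -4, -7, -2)ᵀ.

Sanity check: (A − (-4)·I) v_1 = (0, 0, 0, 0)ᵀ = 0. ✓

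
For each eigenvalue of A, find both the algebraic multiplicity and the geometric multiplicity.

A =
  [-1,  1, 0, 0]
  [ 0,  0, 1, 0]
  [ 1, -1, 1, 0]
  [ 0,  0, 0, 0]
λ = 0: alg = 4, geom = 2

Step 1 — factor the characteristic polynomial to read off the algebraic multiplicities:
  χ_A(x) = x^4

Step 2 — compute geometric multiplicities via the rank-nullity identity g(λ) = n − rank(A − λI):
  rank(A − (0)·I) = 2, so dim ker(A − (0)·I) = n − 2 = 2

Summary:
  λ = 0: algebraic multiplicity = 4, geometric multiplicity = 2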